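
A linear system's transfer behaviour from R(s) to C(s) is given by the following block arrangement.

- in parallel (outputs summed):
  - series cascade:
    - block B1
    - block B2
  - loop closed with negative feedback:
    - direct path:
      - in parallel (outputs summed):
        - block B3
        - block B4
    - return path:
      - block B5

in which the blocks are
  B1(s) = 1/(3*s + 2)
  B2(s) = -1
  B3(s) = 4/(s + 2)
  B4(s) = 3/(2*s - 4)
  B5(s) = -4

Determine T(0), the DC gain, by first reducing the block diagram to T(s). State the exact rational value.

Answer: -13/16

Working:
[1] multiply B1, B2 (series) gives (-1)/(3*s + 2)
[2] reduce the parallel group B3, B4 gives (11*s - 10)/(2*s^2 - 8)
[3] feedback reduction of (B3+B4), B5 gives (11*s - 10)/(2*s^2 - 44*s + 32)
[4] parallel reduction of (B1*B2), [(B3+B4)/(1+(B3+B4)*B5)] gives (31*s^2 + 36*s - 52)/(6*s^3 - 128*s^2 + 8*s + 64)
The step-4 result is T(s). Setting s = 0: T(0) = -52/64 = -13/16.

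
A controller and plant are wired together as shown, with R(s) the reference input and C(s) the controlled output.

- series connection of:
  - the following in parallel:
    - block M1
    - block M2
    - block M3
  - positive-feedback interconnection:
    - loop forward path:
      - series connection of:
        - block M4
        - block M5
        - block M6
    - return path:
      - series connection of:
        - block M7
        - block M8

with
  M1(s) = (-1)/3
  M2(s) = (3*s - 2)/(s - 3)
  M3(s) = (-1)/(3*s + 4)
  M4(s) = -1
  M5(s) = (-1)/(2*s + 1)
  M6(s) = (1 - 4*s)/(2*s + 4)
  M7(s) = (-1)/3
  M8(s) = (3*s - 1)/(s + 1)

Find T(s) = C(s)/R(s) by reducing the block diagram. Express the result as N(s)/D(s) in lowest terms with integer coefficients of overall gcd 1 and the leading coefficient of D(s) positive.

Reducing step by step:

1. parallel reduction of M1, M2, M3 -> (24*s^2 + 20*s - 3)/(9*s^2 - 15*s - 36)
2. cascade M4, M5, M6 -> (1 - 4*s)/(4*s^2 + 10*s + 4)
3. reduce the series chain M7, M8 -> (1 - 3*s)/(3*s + 3)
4. feedback reduction of (M4*M5*M6), (M7*M8) -> (-12*s^2 - 9*s + 3)/(12*s^3 + 30*s^2 + 49*s + 11)
5. reduce the series chain (M1+M2+M3), [(M4*M5*M6)/(1-(M4*M5*M6)*(M7*M8))] - this is the overall T(s), already in the required normalized form

Answer: (-96*s^4 - 152*s^3 - 24*s^2 + 29*s - 3)/(36*s^5 + 30*s^4 - 147*s^3 - 572*s^2 - 643*s - 132)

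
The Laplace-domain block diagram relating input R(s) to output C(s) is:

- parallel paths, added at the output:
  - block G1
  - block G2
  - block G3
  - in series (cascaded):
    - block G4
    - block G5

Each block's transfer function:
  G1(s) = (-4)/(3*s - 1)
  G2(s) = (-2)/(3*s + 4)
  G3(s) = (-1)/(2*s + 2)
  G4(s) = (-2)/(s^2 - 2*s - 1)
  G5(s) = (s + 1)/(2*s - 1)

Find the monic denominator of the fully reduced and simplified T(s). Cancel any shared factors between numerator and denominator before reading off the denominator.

Reducing step by step:

Step 1: series reduction of G4, G5, giving (-2*s - 2)/(2*s^3 - 5*s^2 + 1)
Step 2: add G1, G2, G3, (G4*G5) (parallel), giving (-90*s^5 + 43*s^4 + 209*s^3 - 17*s^2 - 77*s - 8)/(36*s^6 - 18*s^5 - 160*s^4 - 48*s^3 + 76*s^2 + 10*s - 8)
Step 2 gives the fully reduced T(s), with no common factor left to cancel. The denominator's leading coefficient is 36, so divide each of its coefficients by 36 to get the monic form.

Answer: s^6 - s^5/2 - 40*s^4/9 - 4*s^3/3 + 19*s^2/9 + 5*s/18 - 2/9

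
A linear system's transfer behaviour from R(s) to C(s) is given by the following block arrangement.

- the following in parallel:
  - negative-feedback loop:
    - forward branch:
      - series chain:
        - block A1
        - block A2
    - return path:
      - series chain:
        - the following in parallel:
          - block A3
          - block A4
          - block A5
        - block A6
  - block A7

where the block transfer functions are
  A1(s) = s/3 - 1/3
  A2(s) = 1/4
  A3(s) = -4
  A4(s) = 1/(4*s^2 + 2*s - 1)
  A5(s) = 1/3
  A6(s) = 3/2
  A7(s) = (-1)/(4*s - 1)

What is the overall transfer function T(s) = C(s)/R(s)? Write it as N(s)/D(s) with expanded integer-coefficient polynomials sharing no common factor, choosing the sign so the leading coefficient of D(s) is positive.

(1) cascade A1, A2: s/12 - 1/12
(2) reduce the parallel group A3, A4, A5: (-44*s^2 - 22*s + 14)/(12*s^2 + 6*s - 3)
(3) reduce the series chain (A3+A4+A5), A6: (-22*s^2 - 11*s + 7)/(4*s^2 + 2*s - 1)
(4) reduce the feedback loop with forward (A1*A2) and return ((A3+A4+A5)*A6): (-4*s^3 + 2*s^2 + 3*s - 1)/(22*s^3 - 59*s^2 - 42*s + 19)
(5) add [(A1*A2)/(1+(A1*A2)*((A3+A4+A5)*A6))], A7 (parallel): this yields T(s), and no further normalization is needed

Final answer: (-16*s^4 - 10*s^3 + 69*s^2 + 35*s - 18)/(88*s^4 - 258*s^3 - 109*s^2 + 118*s - 19)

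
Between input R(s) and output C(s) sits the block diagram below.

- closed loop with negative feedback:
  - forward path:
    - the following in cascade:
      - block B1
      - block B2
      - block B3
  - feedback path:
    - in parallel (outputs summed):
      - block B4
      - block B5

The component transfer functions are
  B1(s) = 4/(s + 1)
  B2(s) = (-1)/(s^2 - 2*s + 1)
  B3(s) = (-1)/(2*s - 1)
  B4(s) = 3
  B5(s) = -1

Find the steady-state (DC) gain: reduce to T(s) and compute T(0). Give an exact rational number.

First reduce the diagram to T(s).

Step 1 - cascade B1, B2, B3: 4/(2*s^4 - 3*s^3 - s^2 + 3*s - 1)
Step 2 - parallel reduction of B4, B5: 2
Step 3 - apply the feedback formula to (B1*B2*B3), (B4+B5): 4/(2*s^4 - 3*s^3 - s^2 + 3*s + 7)
Evaluating the step-3 result (the overall T(s)) at s = 0 gives T(0) = 4/7.

Answer: 4/7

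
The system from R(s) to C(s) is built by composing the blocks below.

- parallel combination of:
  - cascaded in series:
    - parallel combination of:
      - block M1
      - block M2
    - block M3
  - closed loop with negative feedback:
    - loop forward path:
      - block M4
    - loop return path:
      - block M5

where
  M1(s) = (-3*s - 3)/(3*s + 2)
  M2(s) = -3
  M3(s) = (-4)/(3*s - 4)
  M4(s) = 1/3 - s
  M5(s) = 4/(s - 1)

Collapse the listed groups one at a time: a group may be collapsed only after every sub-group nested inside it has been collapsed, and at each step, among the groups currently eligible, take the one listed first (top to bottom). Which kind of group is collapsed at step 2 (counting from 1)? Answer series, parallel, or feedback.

Step 1 - parallel reduction of M1, M2
Step 2 - series reduction of (M1+M2), M3
Step 3 - apply the feedback formula to M4, M5
Step 4 - add ((M1+M2)*M3), [M4/(1+M4*M5)] (parallel)
At step 2 the group reduced is series.

Final answer: series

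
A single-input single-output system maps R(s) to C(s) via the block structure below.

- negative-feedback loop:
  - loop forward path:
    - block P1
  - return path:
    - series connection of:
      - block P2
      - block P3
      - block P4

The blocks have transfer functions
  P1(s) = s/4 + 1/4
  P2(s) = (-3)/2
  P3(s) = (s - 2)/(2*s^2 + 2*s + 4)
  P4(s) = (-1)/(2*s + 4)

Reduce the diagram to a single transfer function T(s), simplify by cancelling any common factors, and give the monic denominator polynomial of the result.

[1] reduce the series chain P2, P3, P4 -> (3*s - 6)/(8*s^3 + 24*s^2 + 32*s + 32)
[2] reduce the feedback loop with forward P1 and return (P2*P3*P4) -> (8*s^4 + 32*s^3 + 56*s^2 + 64*s + 32)/(32*s^3 + 99*s^2 + 125*s + 122)
Step 2 gives the fully reduced T(s), with no common factor left to cancel. The denominator's leading coefficient is 32, so divide each of its coefficients by 32 to get the monic form.

Therefore the answer is s^3 + 99*s^2/32 + 125*s/32 + 61/16.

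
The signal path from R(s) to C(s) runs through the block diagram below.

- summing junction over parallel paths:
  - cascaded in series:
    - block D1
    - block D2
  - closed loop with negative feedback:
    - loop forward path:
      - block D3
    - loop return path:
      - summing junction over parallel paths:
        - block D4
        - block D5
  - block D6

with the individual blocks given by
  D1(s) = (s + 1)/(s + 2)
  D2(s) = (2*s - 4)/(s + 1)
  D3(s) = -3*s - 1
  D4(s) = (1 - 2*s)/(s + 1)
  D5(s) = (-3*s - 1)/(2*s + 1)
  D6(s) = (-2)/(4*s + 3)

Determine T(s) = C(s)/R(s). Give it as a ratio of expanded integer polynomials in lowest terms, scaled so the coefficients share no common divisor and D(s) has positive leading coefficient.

[1] reduce the series chain D1, D2; result (2*s - 4)/(s + 2)
[2] combine D4, D5 in parallel; result (-7*s^2 - 4*s)/(2*s^2 + 3*s + 1)
[3] reduce the feedback loop with forward D3 and return (D4+D5); result (-6*s^3 - 11*s^2 - 6*s - 1)/(21*s^3 + 21*s^2 + 7*s + 1)
[4] parallel reduction of (D1*D2), [D3/(1+D3*(D4+D5))], D6; the result is T(s) itself (integer coefficients, no common factor, positive leading denominator coefficient)

Answer: (144*s^5 - 194*s^4 - 713*s^3 - 548*s^2 - 171*s - 22)/(84*s^5 + 315*s^4 + 385*s^3 + 207*s^2 + 53*s + 6)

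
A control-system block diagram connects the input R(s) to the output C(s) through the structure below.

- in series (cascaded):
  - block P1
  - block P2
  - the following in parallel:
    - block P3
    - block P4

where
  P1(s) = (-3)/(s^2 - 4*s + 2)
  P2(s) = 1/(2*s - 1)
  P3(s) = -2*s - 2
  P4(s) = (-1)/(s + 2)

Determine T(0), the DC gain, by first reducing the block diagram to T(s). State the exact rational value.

The answer is -15/4.

Reasoning:
Step 1 - sum the parallel branches P3, P4 gives (-2*s^2 - 6*s - 5)/(s + 2)
Step 2 - series reduction of P1, P2, (P3+P4) gives (6*s^2 + 18*s + 15)/(2*s^4 - 5*s^3 - 10*s^2 + 14*s - 4)
Evaluating the step-2 result (the overall T(s)) at s = 0 gives T(0) = 15/(-4) = -15/4.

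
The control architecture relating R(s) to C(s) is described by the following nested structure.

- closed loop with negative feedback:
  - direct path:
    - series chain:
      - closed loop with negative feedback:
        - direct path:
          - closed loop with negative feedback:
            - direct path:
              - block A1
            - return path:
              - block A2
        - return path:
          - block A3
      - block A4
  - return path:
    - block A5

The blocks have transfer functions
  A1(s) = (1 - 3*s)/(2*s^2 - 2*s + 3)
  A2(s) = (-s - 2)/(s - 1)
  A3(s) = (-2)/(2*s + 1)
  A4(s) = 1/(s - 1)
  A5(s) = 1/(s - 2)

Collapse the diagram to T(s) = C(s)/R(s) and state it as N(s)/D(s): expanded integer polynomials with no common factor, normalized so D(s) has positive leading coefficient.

Step 1 - apply the feedback formula to A1, A2: (-3*s^2 + 4*s - 1)/(2*s^3 - s^2 + 10*s - 5)
Step 2 - collapse the loop ([A1/(1+A1*A2)] forward, A3 return): (-6*s^3 + 5*s^2 + 2*s - 1)/(4*s^4 + 25*s^2 - 8*s - 3)
Step 3 - series reduction of [[A1/(1+A1*A2)]/(1+[A1/(1+A1*A2)]*A3)], A4: (-6*s^2 - s + 1)/(4*s^4 + 25*s^2 - 8*s - 3)
Step 4 - feedback reduction of ([[A1/(1+A1*A2)]/(1+[A1/(1+A1*A2)]*A3)]*A4), A5; the result is T(s) itself (integer coefficients, no common factor, positive leading denominator coefficient)

Answer: (-6*s^3 + 11*s^2 + 3*s - 2)/(4*s^5 - 8*s^4 + 25*s^3 - 64*s^2 + 12*s + 7)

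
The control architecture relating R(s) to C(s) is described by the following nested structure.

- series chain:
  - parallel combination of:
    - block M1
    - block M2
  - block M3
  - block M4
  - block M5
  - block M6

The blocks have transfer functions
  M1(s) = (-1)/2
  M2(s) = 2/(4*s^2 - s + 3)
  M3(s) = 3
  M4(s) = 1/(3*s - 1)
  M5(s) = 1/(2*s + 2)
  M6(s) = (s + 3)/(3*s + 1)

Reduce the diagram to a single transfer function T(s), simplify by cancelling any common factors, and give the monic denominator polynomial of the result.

Step 1: parallel reduction of M1, M2; result (-4*s^2 + s + 1)/(8*s^2 - 2*s + 6)
Step 2: combine (M1+M2), M3, M4, M5, M6 in series; result (-12*s^3 - 33*s^2 + 12*s + 9)/(144*s^5 + 108*s^4 + 56*s^3 + 96*s^2 - 8*s - 12)
The result of step 2 is T(s) in lowest terms. Its denominator has leading coefficient 144; dividing the denominator through by 144 makes it monic.

Therefore the answer is s^5 + 3*s^4/4 + 7*s^3/18 + 2*s^2/3 - s/18 - 1/12.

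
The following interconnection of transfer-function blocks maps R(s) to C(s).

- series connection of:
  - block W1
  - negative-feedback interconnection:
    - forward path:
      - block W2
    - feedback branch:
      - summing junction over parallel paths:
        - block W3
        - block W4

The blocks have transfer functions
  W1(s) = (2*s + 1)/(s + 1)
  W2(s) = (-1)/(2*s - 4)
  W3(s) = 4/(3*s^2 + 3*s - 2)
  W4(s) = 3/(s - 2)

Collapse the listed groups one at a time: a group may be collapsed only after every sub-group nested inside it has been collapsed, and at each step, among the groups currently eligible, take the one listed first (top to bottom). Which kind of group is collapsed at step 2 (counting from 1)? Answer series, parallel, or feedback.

Step 1: reduce the parallel group W3, W4
Step 2: reduce the feedback loop with forward W2 and return (W3+W4)
Step 3: series reduction of W1, [W2/(1+W2*(W3+W4))]
Step 2: feedback.

Answer: feedback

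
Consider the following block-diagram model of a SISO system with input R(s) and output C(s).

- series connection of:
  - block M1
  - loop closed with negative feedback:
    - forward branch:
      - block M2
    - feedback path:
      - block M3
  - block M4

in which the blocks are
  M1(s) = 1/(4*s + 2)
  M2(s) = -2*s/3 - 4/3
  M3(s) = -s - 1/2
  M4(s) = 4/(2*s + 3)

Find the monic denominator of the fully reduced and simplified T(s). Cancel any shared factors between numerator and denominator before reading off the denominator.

First reduce the diagram to T(s).

Step 1. apply the feedback formula to M2, M3 gives (-2*s - 4)/(2*s^2 + 5*s + 5)
Step 2. cascade M1, [M2/(1+M2*M3)], M4 gives (-4*s - 8)/(8*s^4 + 36*s^3 + 66*s^2 + 55*s + 15)
No further cancellation is possible in the step-2 result, so that is T(s). Its denominator becomes monic after dividing by the leading coefficient 8.

Answer: s^4 + 9*s^3/2 + 33*s^2/4 + 55*s/8 + 15/8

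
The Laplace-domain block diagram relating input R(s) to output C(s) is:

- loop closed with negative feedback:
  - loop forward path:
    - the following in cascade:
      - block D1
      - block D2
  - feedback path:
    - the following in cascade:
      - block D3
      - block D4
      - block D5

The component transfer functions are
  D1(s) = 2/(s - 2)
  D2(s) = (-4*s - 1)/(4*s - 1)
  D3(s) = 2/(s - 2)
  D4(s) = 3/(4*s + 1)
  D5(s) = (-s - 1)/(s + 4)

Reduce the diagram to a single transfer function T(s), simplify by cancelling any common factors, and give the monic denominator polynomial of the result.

Answer: s^4 - s^3/4 - 12*s^2 + 22*s - 1

Working:
(1) multiply D1, D2 (series) = (-8*s - 2)/(4*s^2 - 9*s + 2)
(2) series reduction of D3, D4, D5 = (-6*s - 6)/(4*s^3 + 9*s^2 - 30*s - 8)
(3) apply the feedback formula to (D1*D2), (D3*D4*D5) = (-8*s^3 - 18*s^2 + 60*s + 16)/(4*s^4 - s^3 - 48*s^2 + 88*s - 4)
No further cancellation is possible in the step-3 result, so that is T(s). Its denominator becomes monic after dividing by the leading coefficient 4.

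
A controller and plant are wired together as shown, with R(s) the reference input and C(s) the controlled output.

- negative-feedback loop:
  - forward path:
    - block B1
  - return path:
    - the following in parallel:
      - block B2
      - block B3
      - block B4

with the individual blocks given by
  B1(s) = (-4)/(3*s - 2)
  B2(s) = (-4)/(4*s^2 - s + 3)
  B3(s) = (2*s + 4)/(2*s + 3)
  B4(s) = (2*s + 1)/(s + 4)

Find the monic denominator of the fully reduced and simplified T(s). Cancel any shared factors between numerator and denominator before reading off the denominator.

Step 1. parallel reduction of B2, B3, B4 -> (24*s^4 + 74*s^3 + 66*s^2 - 3*s + 9)/(8*s^4 + 42*s^3 + 43*s^2 + 21*s + 36)
Step 2. feedback reduction of B1, (B2+B3+B4) -> (-32*s^4 - 168*s^3 - 172*s^2 - 84*s - 144)/(24*s^5 + 14*s^4 - 251*s^3 - 287*s^2 + 78*s - 108)
The result of step 2 is T(s) in lowest terms. Its denominator has leading coefficient 24; dividing the denominator through by 24 makes it monic.

Therefore the answer is s^5 + 7*s^4/12 - 251*s^3/24 - 287*s^2/24 + 13*s/4 - 9/2.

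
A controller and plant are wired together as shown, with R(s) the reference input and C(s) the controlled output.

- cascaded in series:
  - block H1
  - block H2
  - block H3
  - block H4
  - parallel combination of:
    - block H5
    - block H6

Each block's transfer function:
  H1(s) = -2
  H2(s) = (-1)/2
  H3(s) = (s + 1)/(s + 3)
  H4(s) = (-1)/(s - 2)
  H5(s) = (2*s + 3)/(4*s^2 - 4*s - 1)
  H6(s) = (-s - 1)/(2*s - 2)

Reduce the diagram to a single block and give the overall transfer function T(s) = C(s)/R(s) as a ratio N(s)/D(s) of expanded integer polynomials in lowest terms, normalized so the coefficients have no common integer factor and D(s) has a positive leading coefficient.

First reduce the diagram to T(s).

(1) parallel reduction of H5, H6; result (-4*s^3 + 4*s^2 + 7*s - 5)/(8*s^3 - 16*s^2 + 6*s + 2)
(2) reduce the series chain H1, H2, H3, H4, (H5+H6), which is the overall transfer function T(s) = C(s)/R(s) in lowest terms

Answer: (4*s^4 - 11*s^2 - 2*s + 5)/(8*s^5 - 8*s^4 - 58*s^3 + 104*s^2 - 34*s - 12)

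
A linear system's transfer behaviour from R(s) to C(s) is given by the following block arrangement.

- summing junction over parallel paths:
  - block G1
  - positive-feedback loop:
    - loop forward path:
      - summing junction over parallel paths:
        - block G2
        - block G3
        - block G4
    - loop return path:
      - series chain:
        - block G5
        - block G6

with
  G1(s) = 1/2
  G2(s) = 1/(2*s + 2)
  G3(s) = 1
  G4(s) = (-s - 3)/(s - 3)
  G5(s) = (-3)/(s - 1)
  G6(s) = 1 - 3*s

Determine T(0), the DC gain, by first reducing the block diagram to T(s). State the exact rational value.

Answer: 3/26

Working:
Step 1. add G2, G3, G4 (parallel), giving (-11*s - 15)/(2*s^2 - 4*s - 6)
Step 2. cascade G5, G6, giving (9*s - 3)/(s - 1)
Step 3. reduce the feedback loop with forward (G2+G3+G4) and return (G5*G6), giving (-11*s^2 - 4*s + 15)/(2*s^3 + 93*s^2 + 100*s - 39)
Step 4. parallel reduction of G1, [(G2+G3+G4)/(1-(G2+G3+G4)*(G5*G6))], giving (2*s^3 + 71*s^2 + 92*s - 9)/(4*s^3 + 186*s^2 + 200*s - 78)
Step 4 gives the overall T(s). Then T(0) = -9/(-78) = 3/26.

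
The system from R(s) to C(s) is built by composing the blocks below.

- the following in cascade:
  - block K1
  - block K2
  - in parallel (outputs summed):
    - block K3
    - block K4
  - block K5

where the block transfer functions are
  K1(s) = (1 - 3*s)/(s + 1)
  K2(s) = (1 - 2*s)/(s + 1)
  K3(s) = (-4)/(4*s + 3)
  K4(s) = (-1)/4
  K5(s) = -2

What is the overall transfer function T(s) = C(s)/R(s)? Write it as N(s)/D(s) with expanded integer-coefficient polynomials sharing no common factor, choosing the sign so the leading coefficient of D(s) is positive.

First reduce the diagram to T(s).

[1] combine K3, K4 in parallel = (-4*s - 19)/(16*s + 12)
[2] multiply K1, K2, (K3+K4), K5 (series) - this is the overall T(s), already in the required normalized form

Answer: (24*s^3 + 94*s^2 - 91*s + 19)/(8*s^3 + 22*s^2 + 20*s + 6)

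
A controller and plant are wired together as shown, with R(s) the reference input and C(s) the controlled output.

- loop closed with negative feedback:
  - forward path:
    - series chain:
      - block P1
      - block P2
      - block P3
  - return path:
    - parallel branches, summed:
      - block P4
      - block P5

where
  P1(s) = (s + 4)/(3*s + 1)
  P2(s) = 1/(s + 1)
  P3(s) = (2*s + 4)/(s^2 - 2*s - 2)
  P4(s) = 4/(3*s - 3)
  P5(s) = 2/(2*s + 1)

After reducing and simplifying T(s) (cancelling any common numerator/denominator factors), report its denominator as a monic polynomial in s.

Answer: s^6 - 7*s^5/6 - 9*s^4/2 + 13*s^3/18 + 221*s^2/18 + 118*s/9 - 13/9

Working:
Step 1: combine P1, P2, P3 in series, giving (2*s^2 + 12*s + 16)/(3*s^4 - 2*s^3 - 13*s^2 - 10*s - 2)
Step 2: combine P4, P5 in parallel, giving (14*s - 2)/(6*s^2 - 3*s - 3)
Step 3: feedback reduction of (P1*P2*P3), (P4+P5), giving (12*s^4 + 66*s^3 + 54*s^2 - 84*s - 48)/(18*s^6 - 21*s^5 - 81*s^4 + 13*s^3 + 221*s^2 + 236*s - 26)
No further cancellation is possible in the step-3 result, so that is T(s). Its denominator becomes monic after dividing by the leading coefficient 18.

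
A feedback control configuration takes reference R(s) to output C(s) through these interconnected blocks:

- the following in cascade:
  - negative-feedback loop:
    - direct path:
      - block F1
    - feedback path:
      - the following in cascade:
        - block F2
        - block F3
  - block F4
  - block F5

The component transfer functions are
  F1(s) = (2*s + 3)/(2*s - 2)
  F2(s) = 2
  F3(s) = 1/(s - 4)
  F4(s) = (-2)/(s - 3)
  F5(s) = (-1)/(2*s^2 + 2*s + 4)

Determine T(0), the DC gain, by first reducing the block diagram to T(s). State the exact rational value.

Step 1 - multiply F2, F3 (series) gives 2/(s - 4)
Step 2 - feedback reduction of F1, (F2*F3) gives (2*s^2 - 5*s - 12)/(2*s^2 - 6*s + 14)
Step 3 - cascade [F1/(1+F1*(F2*F3))], F4, F5 gives (2*s^2 - 5*s - 12)/(2*s^5 - 10*s^4 + 24*s^3 - 34*s^2 + 22*s - 84)
Step 3 gives the overall T(s). Then T(0) = -12/(-84) = 1/7.

Answer: 1/7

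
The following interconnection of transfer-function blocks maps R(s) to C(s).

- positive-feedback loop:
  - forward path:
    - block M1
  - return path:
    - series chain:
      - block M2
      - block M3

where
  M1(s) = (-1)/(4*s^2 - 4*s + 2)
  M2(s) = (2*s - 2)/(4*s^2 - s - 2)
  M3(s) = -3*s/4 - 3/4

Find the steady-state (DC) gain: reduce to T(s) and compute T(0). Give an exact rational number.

Answer: -4/5

Working:
1. combine M2, M3 in series gives (3 - 3*s^2)/(8*s^2 - 2*s - 4)
2. feedback reduction of M1, (M2*M3) gives (-8*s^2 + 2*s + 4)/(32*s^4 - 40*s^3 + 5*s^2 + 12*s - 5)
DC gain: substitute s = 0 into T(s) from step 2: T(0) = 4/(-5) = -4/5.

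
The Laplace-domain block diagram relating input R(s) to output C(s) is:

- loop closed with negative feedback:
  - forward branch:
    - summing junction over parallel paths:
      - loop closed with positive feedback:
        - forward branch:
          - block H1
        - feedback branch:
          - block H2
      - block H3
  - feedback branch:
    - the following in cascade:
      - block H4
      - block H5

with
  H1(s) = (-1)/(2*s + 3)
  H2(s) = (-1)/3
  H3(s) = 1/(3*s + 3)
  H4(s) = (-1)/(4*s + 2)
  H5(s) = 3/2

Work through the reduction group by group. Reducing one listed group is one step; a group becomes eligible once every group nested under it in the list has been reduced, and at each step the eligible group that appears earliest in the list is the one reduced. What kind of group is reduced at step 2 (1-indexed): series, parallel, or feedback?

Reducing step by step:

Step 1 - reduce the feedback loop with forward H1 and return H2
Step 2 - reduce the parallel group [H1/(1-H1*H2)], H3
Step 3 - reduce the series chain H4, H5
Step 4 - feedback reduction of ([H1/(1-H1*H2)]+H3), (H4*H5)
Step 2: parallel.

Answer: parallel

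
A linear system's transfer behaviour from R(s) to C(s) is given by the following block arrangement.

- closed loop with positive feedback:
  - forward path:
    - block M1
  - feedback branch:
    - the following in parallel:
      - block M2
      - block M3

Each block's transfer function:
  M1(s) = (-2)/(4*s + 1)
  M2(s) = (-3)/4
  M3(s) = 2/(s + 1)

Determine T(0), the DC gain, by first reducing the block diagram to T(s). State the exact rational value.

Step 1. sum the parallel branches M2, M3, giving (5 - 3*s)/(4*s + 4)
Step 2. feedback reduction of M1, (M2+M3), giving (-4*s - 4)/(8*s^2 + 7*s + 7)
The step-2 result is T(s). Setting s = 0: T(0) = -4/7.

Therefore the answer is -4/7.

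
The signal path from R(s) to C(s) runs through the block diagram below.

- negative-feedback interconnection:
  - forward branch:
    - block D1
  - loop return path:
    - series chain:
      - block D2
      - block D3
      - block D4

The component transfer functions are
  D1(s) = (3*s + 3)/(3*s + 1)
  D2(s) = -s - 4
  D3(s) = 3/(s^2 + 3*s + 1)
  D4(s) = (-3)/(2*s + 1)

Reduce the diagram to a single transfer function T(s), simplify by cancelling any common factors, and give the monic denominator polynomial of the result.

Step 1 - series reduction of D2, D3, D4 = (9*s + 36)/(2*s^3 + 7*s^2 + 5*s + 1)
Step 2 - apply the feedback formula to D1, (D2*D3*D4) = (6*s^4 + 27*s^3 + 36*s^2 + 18*s + 3)/(6*s^4 + 23*s^3 + 49*s^2 + 143*s + 109)
Step 2 gives the fully reduced T(s), with no common factor left to cancel. The denominator's leading coefficient is 6, so divide each of its coefficients by 6 to get the monic form.

Hence the answer: s^4 + 23*s^3/6 + 49*s^2/6 + 143*s/6 + 109/6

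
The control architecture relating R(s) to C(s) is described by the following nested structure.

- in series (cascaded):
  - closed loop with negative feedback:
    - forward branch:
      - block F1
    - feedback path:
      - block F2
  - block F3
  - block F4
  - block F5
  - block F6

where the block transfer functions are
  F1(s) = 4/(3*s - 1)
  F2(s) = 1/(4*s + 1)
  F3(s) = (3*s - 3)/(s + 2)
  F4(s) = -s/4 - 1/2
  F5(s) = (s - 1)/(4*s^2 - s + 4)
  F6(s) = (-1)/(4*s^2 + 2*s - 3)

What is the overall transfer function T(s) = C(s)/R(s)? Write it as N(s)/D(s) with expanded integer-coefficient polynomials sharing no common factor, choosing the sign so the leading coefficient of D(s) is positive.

(1) collapse the loop (F1 forward, F2 return) = (16*s + 4)/(12*s^2 - s + 3)
(2) cascade [F1/(1+F1*F2)], F3, F4, F5, F6: this yields T(s), and no further normalization is needed

Answer: (12*s^3 - 21*s^2 + 6*s + 3)/(192*s^6 + 32*s^5 + 68*s^4 + 142*s^3 - 149*s^2 + 45*s - 36)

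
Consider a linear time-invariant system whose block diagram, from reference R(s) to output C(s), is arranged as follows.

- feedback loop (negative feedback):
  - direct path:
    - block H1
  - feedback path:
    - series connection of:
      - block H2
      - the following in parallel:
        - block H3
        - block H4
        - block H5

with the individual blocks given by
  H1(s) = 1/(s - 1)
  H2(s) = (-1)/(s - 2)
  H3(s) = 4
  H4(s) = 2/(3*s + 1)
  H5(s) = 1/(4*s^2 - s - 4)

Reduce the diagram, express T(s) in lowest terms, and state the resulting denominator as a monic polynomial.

Answer: s^5 - 35*s^4/12 - 10*s^3/3 + 25*s^2/12 + 37*s/12 + 5/4

Working:
Step 1 - add H3, H4, H5 (parallel): (48*s^3 + 12*s^2 - 51*s - 23)/(12*s^3 + s^2 - 13*s - 4)
Step 2 - multiply H2, (H3+H4+H5) (series): (-48*s^3 - 12*s^2 + 51*s + 23)/(12*s^4 - 23*s^3 - 15*s^2 + 22*s + 8)
Step 3 - apply the feedback formula to H1, (H2*(H3+H4+H5)): (12*s^4 - 23*s^3 - 15*s^2 + 22*s + 8)/(12*s^5 - 35*s^4 - 40*s^3 + 25*s^2 + 37*s + 15)
Step 3 gives the fully reduced T(s), with no common factor left to cancel. The denominator's leading coefficient is 12, so divide each of its coefficients by 12 to get the monic form.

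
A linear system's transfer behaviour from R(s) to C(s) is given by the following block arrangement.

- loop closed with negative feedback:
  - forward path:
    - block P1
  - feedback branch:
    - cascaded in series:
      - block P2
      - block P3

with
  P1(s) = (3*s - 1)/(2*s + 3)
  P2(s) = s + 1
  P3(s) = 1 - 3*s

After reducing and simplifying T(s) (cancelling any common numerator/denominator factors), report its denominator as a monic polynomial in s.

(1) multiply P2, P3 (series) -> -3*s^2 - 2*s + 1
(2) close the feedback loop around P1, (P2*P3) -> (1 - 3*s)/(9*s^3 + 3*s^2 - 7*s - 2)
Step 2 gives the fully reduced T(s), with no common factor left to cancel. The denominator's leading coefficient is 9, so divide each of its coefficients by 9 to get the monic form.

Hence the answer: s^3 + s^2/3 - 7*s/9 - 2/9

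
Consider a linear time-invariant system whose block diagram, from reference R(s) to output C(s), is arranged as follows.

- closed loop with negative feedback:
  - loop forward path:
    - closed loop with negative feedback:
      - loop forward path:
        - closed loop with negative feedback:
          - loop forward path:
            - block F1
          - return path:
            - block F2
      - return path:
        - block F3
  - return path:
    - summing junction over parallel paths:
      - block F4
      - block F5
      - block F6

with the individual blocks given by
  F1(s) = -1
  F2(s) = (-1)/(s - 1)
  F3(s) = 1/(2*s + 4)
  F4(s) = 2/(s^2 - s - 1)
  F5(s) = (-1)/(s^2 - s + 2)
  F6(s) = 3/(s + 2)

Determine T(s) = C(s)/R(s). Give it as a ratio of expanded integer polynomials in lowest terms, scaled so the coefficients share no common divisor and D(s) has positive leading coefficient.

(1) collapse the loop (F1 forward, F2 return), giving (1 - s)/s
(2) apply the feedback formula to [F1/(1+F1*F2)], F3, giving (-2*s^2 - 2*s + 4)/(2*s^2 + 3*s + 1)
(3) sum the parallel branches F4, F5, F6, giving (3*s^4 - 5*s^3 + 7*s^2 + 4)/(s^5 - 2*s^3 + 3*s^2 - 4*s - 4)
(4) collapse the loop ([[F1/(1+F1*F2)]/(1+[F1/(1+F1*F2)]*F3)] forward, (F4+F5+F6) return), which is the overall transfer function T(s) = C(s)/R(s) in lowest terms

Hence the answer: (-2*s^6 + 2*s^5 + 4*s^4 - 10*s^3 + 14*s^2 - 8)/(2*s^6 - 7*s^5 + 15*s^4 - 22*s^3 + 9*s^2 - 15*s + 6)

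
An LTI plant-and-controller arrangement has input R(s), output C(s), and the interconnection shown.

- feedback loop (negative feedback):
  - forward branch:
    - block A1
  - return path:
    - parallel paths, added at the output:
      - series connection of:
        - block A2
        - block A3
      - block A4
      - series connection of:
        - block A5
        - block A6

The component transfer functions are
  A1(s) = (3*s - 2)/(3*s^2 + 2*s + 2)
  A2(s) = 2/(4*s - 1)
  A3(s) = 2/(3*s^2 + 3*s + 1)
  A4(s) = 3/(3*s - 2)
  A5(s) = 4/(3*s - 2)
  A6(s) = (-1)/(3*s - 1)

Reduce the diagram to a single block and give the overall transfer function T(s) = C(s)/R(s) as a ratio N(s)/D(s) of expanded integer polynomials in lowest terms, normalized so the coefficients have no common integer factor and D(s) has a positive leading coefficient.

Step 1: cascade A2, A3 = 4/(12*s^3 + 9*s^2 + s - 1)
Step 2: cascade A5, A6 = (-4)/(9*s^2 - 9*s + 2)
Step 3: reduce the parallel group (A2*A3), A4, (A5*A6) = (108*s^4 - 3*s^3 - 18*s^2 - 52*s + 15)/(108*s^5 - 27*s^4 - 48*s^3 + 11*s - 2)
Step 4: reduce the feedback loop with forward A1 and return ((A2*A3)+A4+(A5*A6)), which is the overall transfer function T(s) = C(s)/R(s) in lowest terms

Answer: (108*s^5 - 27*s^4 - 48*s^3 + 11*s - 2)/(108*s^6 + 117*s^5 + 192*s^4 + 3*s^3 - 35*s^2 - 58*s + 17)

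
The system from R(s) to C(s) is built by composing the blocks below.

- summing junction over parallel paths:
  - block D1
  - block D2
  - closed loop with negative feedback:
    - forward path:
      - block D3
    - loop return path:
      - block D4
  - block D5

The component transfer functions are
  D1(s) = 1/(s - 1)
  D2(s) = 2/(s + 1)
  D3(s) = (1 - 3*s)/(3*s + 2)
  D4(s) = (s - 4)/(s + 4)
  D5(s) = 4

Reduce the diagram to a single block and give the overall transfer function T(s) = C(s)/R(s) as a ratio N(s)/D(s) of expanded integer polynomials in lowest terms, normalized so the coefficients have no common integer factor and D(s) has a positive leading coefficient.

Step 1: collapse the loop (D3 forward, D4 return): (-3*s^2 - 11*s + 4)/(27*s + 4)
Step 2: reduce the parallel group D1, D2, [D3/(1+D3*D4)], D5; the result is T(s) itself (integer coefficients, no common factor, positive leading denominator coefficient)

Final answer: (-3*s^4 + 97*s^3 + 104*s^2 - 112*s - 24)/(27*s^3 + 4*s^2 - 27*s - 4)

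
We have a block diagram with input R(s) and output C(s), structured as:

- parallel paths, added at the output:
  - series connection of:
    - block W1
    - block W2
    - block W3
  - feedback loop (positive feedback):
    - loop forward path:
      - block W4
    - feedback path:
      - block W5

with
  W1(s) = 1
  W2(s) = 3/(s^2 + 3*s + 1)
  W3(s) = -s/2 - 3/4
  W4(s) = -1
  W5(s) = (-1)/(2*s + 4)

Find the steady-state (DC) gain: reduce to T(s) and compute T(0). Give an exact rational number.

The answer is -43/12.

Reasoning:
1. cascade W1, W2, W3 gives (-6*s - 9)/(4*s^2 + 12*s + 4)
2. apply the feedback formula to W4, W5 gives (-2*s - 4)/(2*s + 3)
3. combine (W1*W2*W3), [W4/(1-W4*W5)] in parallel gives (-8*s^3 - 52*s^2 - 92*s - 43)/(8*s^3 + 36*s^2 + 44*s + 12)
The step-3 result is T(s). Setting s = 0: T(0) = -43/12.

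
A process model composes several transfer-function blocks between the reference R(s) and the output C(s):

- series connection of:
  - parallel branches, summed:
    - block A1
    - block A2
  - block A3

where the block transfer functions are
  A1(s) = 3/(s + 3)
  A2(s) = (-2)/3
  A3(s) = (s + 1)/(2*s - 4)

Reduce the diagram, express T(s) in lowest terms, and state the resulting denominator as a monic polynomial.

Reducing step by step:

Step 1 - parallel reduction of A1, A2 -> (3 - 2*s)/(3*s + 9)
Step 2 - combine (A1+A2), A3 in series -> (-2*s^2 + s + 3)/(6*s^2 + 6*s - 36)
No further cancellation is possible in the step-2 result, so that is T(s). Its denominator becomes monic after dividing by the leading coefficient 6.

Answer: s^2 + s - 6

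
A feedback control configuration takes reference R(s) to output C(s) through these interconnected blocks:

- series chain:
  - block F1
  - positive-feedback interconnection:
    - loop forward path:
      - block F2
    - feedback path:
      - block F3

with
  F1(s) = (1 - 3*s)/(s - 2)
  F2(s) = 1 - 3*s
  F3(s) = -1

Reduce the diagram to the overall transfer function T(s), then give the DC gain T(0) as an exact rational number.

Answer: -1/4

Working:
Step 1: apply the feedback formula to F2, F3: (3*s - 1)/(3*s - 2)
Step 2: combine F1, [F2/(1-F2*F3)] in series: (-9*s^2 + 6*s - 1)/(3*s^2 - 8*s + 4)
That last expression is T(s); at s = 0 only the constant terms survive, so T(0) = -1/4.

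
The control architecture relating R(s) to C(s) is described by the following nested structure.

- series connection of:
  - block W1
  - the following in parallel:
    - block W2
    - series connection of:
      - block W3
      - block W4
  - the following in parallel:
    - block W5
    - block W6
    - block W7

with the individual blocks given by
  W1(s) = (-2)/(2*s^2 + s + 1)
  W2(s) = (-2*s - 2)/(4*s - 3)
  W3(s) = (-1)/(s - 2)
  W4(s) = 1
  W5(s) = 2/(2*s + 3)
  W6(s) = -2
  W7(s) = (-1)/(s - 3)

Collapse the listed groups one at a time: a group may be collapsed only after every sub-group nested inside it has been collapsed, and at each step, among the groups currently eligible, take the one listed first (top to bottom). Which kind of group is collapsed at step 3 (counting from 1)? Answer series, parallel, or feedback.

Step 1: combine W3, W4 in series
Step 2: sum the parallel branches W2, (W3*W4)
Step 3: parallel reduction of W5, W6, W7
Step 4: series reduction of W1, (W2+(W3*W4)), (W5+W6+W7)
Step 3: parallel.

Therefore the answer is parallel.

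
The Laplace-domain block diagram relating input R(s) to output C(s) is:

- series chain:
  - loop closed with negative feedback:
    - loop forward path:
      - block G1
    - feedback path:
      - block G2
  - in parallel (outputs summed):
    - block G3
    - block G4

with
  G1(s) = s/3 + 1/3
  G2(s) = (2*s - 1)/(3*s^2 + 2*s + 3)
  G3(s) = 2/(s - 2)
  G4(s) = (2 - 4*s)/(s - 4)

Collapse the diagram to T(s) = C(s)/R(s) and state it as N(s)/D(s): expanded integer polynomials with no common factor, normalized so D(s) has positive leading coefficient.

The answer is (-12*s^5 + 16*s^4 + 4*s^3 - 12*s^2 - 24*s - 36)/(11*s^4 - 59*s^3 + 54*s^2 + 8*s + 64).

Reasoning:
Step 1 - apply the feedback formula to G1, G2, giving (3*s^3 + 5*s^2 + 5*s + 3)/(11*s^2 + 7*s + 8)
Step 2 - combine G3, G4 in parallel, giving (-4*s^2 + 12*s - 12)/(s^2 - 6*s + 8)
Step 3 - series reduction of [G1/(1+G1*G2)], (G3+G4), which is the overall transfer function T(s) = C(s)/R(s) in lowest terms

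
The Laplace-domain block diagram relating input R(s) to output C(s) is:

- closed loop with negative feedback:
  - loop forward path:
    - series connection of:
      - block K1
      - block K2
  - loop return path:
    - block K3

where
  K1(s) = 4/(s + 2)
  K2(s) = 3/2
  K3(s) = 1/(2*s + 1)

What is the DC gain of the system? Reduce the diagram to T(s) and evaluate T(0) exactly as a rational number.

Answer: 3/4

Working:
Step 1. cascade K1, K2 -> 6/(s + 2)
Step 2. apply the feedback formula to (K1*K2), K3 -> (12*s + 6)/(2*s^2 + 5*s + 8)
Evaluating the step-2 result (the overall T(s)) at s = 0 gives T(0) = 6/8 = 3/4.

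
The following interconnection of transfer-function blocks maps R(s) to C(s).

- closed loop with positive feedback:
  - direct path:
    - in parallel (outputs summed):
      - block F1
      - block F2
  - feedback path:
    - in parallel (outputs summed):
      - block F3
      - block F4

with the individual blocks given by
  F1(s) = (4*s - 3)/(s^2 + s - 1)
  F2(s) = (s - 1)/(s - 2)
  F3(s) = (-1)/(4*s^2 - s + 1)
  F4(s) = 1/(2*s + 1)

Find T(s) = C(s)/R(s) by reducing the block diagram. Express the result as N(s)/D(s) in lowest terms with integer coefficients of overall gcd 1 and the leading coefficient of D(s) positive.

1. combine F1, F2 in parallel -> (s^3 + 4*s^2 - 13*s + 7)/(s^3 - s^2 - 3*s + 2)
2. combine F3, F4 in parallel -> (4*s^2 - 3*s)/(8*s^3 + 2*s^2 + s + 1)
3. close the feedback loop around (F1+F2), (F3+F4), which is the overall transfer function T(s) = C(s)/R(s) in lowest terms

Hence the answer: (8*s^6 + 34*s^5 - 95*s^4 + 35*s^3 + 5*s^2 - 6*s + 7)/(8*s^6 - 10*s^5 - 38*s^4 + 74*s^3 - 67*s^2 + 20*s + 2)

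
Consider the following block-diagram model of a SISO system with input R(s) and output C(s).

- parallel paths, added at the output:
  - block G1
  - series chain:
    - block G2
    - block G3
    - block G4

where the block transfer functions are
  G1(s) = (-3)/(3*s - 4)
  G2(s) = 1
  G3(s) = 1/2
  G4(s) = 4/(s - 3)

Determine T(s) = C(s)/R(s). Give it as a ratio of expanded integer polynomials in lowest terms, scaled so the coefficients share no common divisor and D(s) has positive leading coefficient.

Reducing step by step:

1. combine G2, G3, G4 in series: 2/(s - 3)
2. combine G1, (G2*G3*G4) in parallel: this yields T(s), and no further normalization is needed

Answer: (3*s + 1)/(3*s^2 - 13*s + 12)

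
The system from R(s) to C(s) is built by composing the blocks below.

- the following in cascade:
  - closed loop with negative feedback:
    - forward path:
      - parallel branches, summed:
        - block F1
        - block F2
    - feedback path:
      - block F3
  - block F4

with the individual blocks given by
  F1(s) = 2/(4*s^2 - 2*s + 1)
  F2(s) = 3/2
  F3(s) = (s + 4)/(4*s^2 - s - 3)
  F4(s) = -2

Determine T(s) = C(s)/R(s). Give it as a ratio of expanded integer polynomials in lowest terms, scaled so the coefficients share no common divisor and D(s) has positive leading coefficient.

The answer is (-96*s^4 + 72*s^3 + 4*s^2 - 22*s + 42)/(32*s^4 - 12*s^3 + 30*s^2 - 7*s + 22).

Reasoning:
(1) add F1, F2 (parallel) -> (12*s^2 - 6*s + 7)/(8*s^2 - 4*s + 2)
(2) collapse the loop ((F1+F2) forward, F3 return) -> (48*s^4 - 36*s^3 - 2*s^2 + 11*s - 21)/(32*s^4 - 12*s^3 + 30*s^2 - 7*s + 22)
(3) combine [(F1+F2)/(1+(F1+F2)*F3)], F4 in series, giving the overall T(s)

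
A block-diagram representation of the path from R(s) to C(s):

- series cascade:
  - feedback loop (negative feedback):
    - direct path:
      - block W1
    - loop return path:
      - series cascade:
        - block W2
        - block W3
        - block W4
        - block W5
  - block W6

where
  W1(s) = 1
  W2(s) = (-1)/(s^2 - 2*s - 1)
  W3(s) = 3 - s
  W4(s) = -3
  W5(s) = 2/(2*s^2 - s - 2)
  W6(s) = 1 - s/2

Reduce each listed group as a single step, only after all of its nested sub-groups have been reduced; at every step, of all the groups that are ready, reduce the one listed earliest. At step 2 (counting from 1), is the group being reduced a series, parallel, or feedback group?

Step 1: series reduction of W2, W3, W4, W5
Step 2: close the feedback loop around W1, (W2*W3*W4*W5)
Step 3: combine [W1/(1+W1*(W2*W3*W4*W5))], W6 in series
Step 2 collapses a feedback group.

Answer: feedback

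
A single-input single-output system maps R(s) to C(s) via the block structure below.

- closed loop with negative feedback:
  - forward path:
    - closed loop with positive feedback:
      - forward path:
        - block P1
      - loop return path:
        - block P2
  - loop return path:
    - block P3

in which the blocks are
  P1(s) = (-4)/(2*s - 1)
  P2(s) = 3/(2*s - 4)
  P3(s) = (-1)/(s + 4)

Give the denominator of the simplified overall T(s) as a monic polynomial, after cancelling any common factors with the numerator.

Reducing step by step:

Step 1. close the feedback loop around P1, P2; result (8 - 4*s)/(2*s^2 - 5*s + 8)
Step 2. reduce the feedback loop with forward [P1/(1-P1*P2)] and return P3; result (-4*s^2 - 8*s + 32)/(2*s^3 + 3*s^2 - 8*s + 24)
The result of step 2 is T(s) in lowest terms. Its denominator has leading coefficient 2; dividing the denominator through by 2 makes it monic.

Answer: s^3 + 3*s^2/2 - 4*s + 12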